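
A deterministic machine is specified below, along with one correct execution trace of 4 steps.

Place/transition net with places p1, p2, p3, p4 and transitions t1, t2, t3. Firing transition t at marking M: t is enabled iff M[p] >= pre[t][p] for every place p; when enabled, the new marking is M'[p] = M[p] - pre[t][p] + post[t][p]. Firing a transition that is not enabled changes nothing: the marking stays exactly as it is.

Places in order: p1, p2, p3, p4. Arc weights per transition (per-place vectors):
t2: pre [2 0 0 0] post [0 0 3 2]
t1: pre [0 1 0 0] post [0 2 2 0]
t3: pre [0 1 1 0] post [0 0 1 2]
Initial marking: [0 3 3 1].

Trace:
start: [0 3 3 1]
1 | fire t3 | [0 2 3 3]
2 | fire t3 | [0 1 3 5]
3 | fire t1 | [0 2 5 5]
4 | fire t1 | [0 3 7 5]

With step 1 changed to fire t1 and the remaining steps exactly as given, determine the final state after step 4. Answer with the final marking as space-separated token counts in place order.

(re-executing from step 1 with the substitution; state before step 1: [0 3 3 1])
1 | fire t1 | [0 4 5 1]
2 | fire t3 | [0 3 5 3]
3 | fire t1 | [0 4 7 3]
4 | fire t1 | [0 5 9 3]

0 5 9 3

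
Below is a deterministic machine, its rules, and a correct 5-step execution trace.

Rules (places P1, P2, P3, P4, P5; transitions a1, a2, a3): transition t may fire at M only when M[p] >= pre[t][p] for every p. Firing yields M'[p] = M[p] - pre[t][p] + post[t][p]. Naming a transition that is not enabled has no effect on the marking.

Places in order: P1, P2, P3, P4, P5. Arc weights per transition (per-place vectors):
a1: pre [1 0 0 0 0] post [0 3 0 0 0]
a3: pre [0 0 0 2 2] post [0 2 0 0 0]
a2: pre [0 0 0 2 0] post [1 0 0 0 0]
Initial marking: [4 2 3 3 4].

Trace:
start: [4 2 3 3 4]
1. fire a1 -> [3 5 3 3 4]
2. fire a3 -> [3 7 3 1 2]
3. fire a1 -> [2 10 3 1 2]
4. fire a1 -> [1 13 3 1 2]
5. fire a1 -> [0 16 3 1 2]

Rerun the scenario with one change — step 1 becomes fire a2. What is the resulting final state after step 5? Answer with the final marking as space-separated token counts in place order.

(re-executing from step 1 with the substitution; state before step 1: [4 2 3 3 4])
1. fire a2 -> [5 2 3 1 4]
2. fire a3 -> [5 2 3 1 4]
3. fire a1 -> [4 5 3 1 4]
4. fire a1 -> [3 8 3 1 4]
5. fire a1 -> [2 11 3 1 4]

2 11 3 1 4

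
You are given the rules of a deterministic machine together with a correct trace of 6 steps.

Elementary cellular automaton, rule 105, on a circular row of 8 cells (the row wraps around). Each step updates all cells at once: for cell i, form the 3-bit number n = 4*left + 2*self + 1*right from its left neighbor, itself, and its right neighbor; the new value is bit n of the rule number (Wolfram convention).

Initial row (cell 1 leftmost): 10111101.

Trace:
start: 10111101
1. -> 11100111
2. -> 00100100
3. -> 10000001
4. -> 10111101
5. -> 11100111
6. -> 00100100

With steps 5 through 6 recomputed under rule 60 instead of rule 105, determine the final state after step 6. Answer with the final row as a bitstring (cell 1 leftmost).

11010010

(re-executing steps 5..6 under rule 60; state before step 5: 10111101)
5. -> 01100011
6. -> 11010010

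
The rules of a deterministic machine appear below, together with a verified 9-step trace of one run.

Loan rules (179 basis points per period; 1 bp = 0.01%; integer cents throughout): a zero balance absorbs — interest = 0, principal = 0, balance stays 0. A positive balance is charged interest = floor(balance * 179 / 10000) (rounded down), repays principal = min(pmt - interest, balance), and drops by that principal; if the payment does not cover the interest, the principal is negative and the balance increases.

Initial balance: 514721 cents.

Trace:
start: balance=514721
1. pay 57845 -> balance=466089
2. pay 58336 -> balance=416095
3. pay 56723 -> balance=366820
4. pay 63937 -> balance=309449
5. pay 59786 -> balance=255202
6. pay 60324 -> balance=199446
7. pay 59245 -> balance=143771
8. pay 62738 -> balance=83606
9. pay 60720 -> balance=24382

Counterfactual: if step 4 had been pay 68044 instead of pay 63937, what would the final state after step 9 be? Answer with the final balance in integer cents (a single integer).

(re-executing from step 4 with the substitution; state before step 4: balance=366820)
4. pay 68044 -> balance=305342
5. pay 59786 -> balance=251021
6. pay 60324 -> balance=195190
7. pay 59245 -> balance=139438
8. pay 62738 -> balance=79195
9. pay 60720 -> balance=19892

19892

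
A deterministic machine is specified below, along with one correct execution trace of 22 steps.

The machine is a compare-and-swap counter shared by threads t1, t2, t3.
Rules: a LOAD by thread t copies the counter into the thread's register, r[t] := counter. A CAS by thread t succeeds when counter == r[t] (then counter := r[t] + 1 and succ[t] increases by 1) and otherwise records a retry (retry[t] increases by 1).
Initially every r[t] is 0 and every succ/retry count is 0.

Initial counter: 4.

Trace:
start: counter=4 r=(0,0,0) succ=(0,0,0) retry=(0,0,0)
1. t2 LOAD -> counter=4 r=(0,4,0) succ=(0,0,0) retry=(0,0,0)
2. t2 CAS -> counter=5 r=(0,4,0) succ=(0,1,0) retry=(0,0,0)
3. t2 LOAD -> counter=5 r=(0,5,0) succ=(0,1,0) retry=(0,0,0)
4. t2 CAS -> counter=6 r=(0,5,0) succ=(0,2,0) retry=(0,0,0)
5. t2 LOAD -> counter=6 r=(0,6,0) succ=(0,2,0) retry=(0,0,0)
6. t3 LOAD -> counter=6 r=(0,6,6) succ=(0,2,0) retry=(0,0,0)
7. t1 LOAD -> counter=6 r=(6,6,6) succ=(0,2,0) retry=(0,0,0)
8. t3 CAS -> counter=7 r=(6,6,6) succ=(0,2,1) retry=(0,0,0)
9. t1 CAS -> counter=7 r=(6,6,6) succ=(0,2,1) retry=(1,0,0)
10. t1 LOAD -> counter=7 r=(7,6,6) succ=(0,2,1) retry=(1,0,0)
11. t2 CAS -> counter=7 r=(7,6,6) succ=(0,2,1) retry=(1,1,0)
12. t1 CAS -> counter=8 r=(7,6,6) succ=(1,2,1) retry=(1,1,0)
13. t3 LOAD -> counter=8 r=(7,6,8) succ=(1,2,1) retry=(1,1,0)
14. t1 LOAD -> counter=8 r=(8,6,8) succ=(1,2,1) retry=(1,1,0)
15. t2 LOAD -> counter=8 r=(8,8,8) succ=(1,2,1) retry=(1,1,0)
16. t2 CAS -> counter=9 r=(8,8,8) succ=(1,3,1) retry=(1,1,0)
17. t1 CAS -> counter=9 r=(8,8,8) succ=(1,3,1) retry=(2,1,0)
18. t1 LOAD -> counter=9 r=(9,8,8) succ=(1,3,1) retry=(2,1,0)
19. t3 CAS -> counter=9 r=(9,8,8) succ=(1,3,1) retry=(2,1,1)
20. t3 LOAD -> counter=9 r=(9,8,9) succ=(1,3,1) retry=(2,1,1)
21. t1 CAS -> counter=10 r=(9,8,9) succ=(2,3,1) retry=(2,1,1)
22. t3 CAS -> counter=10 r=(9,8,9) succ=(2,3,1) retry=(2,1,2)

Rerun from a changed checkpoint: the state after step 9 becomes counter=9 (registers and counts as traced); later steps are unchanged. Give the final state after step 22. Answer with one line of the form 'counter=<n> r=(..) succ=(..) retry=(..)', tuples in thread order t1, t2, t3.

state after step 9 := counter=9 r=(6,6,6) succ=(0,2,1) retry=(1,0,0)
10. t1 LOAD -> counter=9 r=(9,6,6) succ=(0,2,1) retry=(1,0,0)
11. t2 CAS -> counter=9 r=(9,6,6) succ=(0,2,1) retry=(1,1,0)
12. t1 CAS -> counter=10 r=(9,6,6) succ=(1,2,1) retry=(1,1,0)
13. t3 LOAD -> counter=10 r=(9,6,10) succ=(1,2,1) retry=(1,1,0)
14. t1 LOAD -> counter=10 r=(10,6,10) succ=(1,2,1) retry=(1,1,0)
15. t2 LOAD -> counter=10 r=(10,10,10) succ=(1,2,1) retry=(1,1,0)
16. t2 CAS -> counter=11 r=(10,10,10) succ=(1,3,1) retry=(1,1,0)
17. t1 CAS -> counter=11 r=(10,10,10) succ=(1,3,1) retry=(2,1,0)
18. t1 LOAD -> counter=11 r=(11,10,10) succ=(1,3,1) retry=(2,1,0)
19. t3 CAS -> counter=11 r=(11,10,10) succ=(1,3,1) retry=(2,1,1)
20. t3 LOAD -> counter=11 r=(11,10,11) succ=(1,3,1) retry=(2,1,1)
21. t1 CAS -> counter=12 r=(11,10,11) succ=(2,3,1) retry=(2,1,1)
22. t3 CAS -> counter=12 r=(11,10,11) succ=(2,3,1) retry=(2,1,2)

counter=12 r=(11,10,11) succ=(2,3,1) retry=(2,1,2)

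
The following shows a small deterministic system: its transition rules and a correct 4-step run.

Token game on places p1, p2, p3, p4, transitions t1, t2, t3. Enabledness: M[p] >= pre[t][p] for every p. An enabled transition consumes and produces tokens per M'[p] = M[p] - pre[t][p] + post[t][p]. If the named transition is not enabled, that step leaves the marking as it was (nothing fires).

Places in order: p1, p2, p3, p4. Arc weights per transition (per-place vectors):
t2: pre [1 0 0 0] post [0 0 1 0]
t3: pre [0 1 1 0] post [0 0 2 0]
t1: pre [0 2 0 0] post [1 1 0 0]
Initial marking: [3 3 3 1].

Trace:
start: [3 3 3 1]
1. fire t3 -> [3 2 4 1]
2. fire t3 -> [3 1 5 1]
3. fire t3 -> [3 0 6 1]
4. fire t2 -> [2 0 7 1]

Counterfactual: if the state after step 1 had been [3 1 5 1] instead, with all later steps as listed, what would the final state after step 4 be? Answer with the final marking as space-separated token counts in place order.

2 0 7 1

state after step 1 := [3 1 5 1]
2. fire t3 -> [3 0 6 1]
3. fire t3 -> [3 0 6 1]
4. fire t2 -> [2 0 7 1]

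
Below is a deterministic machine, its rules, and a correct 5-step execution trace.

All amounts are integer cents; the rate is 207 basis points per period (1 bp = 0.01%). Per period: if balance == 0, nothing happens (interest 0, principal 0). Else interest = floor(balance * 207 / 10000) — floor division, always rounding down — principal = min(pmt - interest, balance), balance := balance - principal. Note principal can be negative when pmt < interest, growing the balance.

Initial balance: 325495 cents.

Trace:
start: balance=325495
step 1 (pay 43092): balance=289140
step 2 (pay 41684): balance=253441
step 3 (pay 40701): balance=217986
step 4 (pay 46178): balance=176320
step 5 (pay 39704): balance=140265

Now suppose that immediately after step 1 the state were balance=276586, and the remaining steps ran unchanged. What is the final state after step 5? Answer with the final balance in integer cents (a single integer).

state after step 1 := balance=276586
step 2 (pay 41684): balance=240627
step 3 (pay 40701): balance=204906
step 4 (pay 46178): balance=162969
step 5 (pay 39704): balance=126638

126638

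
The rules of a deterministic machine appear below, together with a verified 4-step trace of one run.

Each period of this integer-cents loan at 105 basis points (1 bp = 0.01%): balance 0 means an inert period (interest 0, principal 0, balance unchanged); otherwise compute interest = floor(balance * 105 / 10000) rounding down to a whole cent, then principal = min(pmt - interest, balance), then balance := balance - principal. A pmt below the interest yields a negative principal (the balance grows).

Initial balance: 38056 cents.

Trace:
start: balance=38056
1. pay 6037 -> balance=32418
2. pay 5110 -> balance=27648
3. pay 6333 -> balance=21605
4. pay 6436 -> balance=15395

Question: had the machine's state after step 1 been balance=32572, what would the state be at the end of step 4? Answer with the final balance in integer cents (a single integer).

15554

state after step 1 := balance=32572
2. pay 5110 -> balance=27804
3. pay 6333 -> balance=21762
4. pay 6436 -> balance=15554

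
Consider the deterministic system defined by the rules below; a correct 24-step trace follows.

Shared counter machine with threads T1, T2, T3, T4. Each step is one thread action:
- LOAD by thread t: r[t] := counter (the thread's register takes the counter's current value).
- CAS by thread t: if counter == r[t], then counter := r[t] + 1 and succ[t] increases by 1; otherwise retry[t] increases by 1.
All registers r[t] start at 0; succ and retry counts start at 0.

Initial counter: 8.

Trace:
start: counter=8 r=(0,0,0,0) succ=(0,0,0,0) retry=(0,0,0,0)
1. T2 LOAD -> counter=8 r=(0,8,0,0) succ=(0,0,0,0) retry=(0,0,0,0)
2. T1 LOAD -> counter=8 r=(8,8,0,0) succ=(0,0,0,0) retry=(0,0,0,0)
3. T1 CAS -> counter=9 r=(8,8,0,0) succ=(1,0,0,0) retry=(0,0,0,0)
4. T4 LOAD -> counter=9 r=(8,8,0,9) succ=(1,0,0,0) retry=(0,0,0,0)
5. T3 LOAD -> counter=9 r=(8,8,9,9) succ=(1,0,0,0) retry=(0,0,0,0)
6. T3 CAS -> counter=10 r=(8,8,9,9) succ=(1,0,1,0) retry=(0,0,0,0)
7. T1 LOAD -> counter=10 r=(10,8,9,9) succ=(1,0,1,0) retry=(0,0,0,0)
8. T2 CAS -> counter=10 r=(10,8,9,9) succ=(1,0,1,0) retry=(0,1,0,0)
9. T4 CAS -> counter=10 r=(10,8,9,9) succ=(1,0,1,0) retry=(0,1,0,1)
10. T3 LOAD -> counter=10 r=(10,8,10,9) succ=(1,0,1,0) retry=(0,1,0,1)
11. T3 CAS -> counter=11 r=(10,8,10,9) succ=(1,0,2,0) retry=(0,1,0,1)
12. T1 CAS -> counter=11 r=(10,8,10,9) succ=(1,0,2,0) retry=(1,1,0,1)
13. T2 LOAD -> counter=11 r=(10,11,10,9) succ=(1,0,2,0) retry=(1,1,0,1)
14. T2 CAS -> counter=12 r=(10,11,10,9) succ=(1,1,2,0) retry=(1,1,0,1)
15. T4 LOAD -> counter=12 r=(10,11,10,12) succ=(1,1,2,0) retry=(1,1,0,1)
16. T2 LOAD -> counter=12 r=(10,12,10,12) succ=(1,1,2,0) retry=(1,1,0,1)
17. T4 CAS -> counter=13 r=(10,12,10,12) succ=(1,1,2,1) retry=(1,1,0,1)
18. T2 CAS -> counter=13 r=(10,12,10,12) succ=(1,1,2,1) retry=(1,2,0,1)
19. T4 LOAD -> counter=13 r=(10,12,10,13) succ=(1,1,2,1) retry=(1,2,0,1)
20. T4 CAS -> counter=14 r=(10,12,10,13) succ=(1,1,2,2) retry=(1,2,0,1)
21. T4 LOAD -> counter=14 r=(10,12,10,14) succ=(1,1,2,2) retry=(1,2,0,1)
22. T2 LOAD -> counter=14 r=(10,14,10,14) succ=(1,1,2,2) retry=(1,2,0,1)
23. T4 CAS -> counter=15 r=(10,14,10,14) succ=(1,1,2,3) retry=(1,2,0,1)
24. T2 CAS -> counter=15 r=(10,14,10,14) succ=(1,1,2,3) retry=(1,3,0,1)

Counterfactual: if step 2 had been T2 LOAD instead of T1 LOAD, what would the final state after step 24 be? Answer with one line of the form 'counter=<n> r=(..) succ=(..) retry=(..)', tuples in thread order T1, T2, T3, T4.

counter=14 r=(9,13,9,13) succ=(0,1,2,3) retry=(2,3,0,1)

(re-executing from step 2 with the substitution; state before step 2: counter=8 r=(0,8,0,0) succ=(0,0,0,0) retry=(0,0,0,0))
2. T2 LOAD -> counter=8 r=(0,8,0,0) succ=(0,0,0,0) retry=(0,0,0,0)
3. T1 CAS -> counter=8 r=(0,8,0,0) succ=(0,0,0,0) retry=(1,0,0,0)
4. T4 LOAD -> counter=8 r=(0,8,0,8) succ=(0,0,0,0) retry=(1,0,0,0)
5. T3 LOAD -> counter=8 r=(0,8,8,8) succ=(0,0,0,0) retry=(1,0,0,0)
6. T3 CAS -> counter=9 r=(0,8,8,8) succ=(0,0,1,0) retry=(1,0,0,0)
7. T1 LOAD -> counter=9 r=(9,8,8,8) succ=(0,0,1,0) retry=(1,0,0,0)
8. T2 CAS -> counter=9 r=(9,8,8,8) succ=(0,0,1,0) retry=(1,1,0,0)
9. T4 CAS -> counter=9 r=(9,8,8,8) succ=(0,0,1,0) retry=(1,1,0,1)
10. T3 LOAD -> counter=9 r=(9,8,9,8) succ=(0,0,1,0) retry=(1,1,0,1)
11. T3 CAS -> counter=10 r=(9,8,9,8) succ=(0,0,2,0) retry=(1,1,0,1)
12. T1 CAS -> counter=10 r=(9,8,9,8) succ=(0,0,2,0) retry=(2,1,0,1)
13. T2 LOAD -> counter=10 r=(9,10,9,8) succ=(0,0,2,0) retry=(2,1,0,1)
14. T2 CAS -> counter=11 r=(9,10,9,8) succ=(0,1,2,0) retry=(2,1,0,1)
15. T4 LOAD -> counter=11 r=(9,10,9,11) succ=(0,1,2,0) retry=(2,1,0,1)
16. T2 LOAD -> counter=11 r=(9,11,9,11) succ=(0,1,2,0) retry=(2,1,0,1)
17. T4 CAS -> counter=12 r=(9,11,9,11) succ=(0,1,2,1) retry=(2,1,0,1)
18. T2 CAS -> counter=12 r=(9,11,9,11) succ=(0,1,2,1) retry=(2,2,0,1)
19. T4 LOAD -> counter=12 r=(9,11,9,12) succ=(0,1,2,1) retry=(2,2,0,1)
20. T4 CAS -> counter=13 r=(9,11,9,12) succ=(0,1,2,2) retry=(2,2,0,1)
21. T4 LOAD -> counter=13 r=(9,11,9,13) succ=(0,1,2,2) retry=(2,2,0,1)
22. T2 LOAD -> counter=13 r=(9,13,9,13) succ=(0,1,2,2) retry=(2,2,0,1)
23. T4 CAS -> counter=14 r=(9,13,9,13) succ=(0,1,2,3) retry=(2,2,0,1)
24. T2 CAS -> counter=14 r=(9,13,9,13) succ=(0,1,2,3) retry=(2,3,0,1)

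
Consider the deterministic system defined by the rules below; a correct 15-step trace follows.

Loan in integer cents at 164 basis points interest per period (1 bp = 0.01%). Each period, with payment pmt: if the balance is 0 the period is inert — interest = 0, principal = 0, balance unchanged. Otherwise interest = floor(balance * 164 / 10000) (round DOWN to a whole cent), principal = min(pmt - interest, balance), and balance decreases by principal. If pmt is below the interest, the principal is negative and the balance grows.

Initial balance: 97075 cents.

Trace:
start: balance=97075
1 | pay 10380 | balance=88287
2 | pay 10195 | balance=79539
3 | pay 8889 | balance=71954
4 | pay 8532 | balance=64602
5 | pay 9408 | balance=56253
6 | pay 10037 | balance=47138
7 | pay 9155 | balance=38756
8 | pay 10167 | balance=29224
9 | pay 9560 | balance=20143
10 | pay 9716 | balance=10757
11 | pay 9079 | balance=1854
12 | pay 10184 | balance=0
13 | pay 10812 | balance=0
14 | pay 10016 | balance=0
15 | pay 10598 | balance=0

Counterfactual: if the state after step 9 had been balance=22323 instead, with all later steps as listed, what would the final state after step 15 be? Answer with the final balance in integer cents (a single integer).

state after step 9 := balance=22323
10 | pay 9716 | balance=12973
11 | pay 9079 | balance=4106
12 | pay 10184 | balance=0
13 | pay 10812 | balance=0
14 | pay 10016 | balance=0
15 | pay 10598 | balance=0

0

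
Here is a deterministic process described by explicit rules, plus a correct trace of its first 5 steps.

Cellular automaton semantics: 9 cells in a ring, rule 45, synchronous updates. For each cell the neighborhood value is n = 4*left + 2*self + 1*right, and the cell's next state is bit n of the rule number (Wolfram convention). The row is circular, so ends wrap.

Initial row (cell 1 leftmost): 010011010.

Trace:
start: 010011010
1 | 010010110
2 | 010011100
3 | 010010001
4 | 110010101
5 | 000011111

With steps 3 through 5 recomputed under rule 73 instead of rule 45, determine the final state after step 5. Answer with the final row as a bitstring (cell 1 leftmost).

011011111

(re-executing steps 3..5 under rule 73; state before step 3: 010011100)
3 | 000010101
4 | 011000000
5 | 011011111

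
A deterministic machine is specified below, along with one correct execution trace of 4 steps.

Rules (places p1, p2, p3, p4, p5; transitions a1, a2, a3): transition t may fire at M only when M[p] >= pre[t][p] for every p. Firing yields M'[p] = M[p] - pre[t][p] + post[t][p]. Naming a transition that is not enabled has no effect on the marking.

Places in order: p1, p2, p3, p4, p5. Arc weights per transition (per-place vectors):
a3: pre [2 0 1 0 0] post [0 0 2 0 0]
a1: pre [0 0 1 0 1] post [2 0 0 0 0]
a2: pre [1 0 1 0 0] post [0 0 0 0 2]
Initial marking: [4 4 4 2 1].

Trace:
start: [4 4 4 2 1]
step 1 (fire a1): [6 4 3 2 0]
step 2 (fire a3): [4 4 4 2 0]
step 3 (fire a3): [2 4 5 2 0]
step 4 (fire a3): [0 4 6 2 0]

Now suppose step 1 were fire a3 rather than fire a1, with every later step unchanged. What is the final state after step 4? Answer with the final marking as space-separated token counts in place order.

(re-executing from step 1 with the substitution; state before step 1: [4 4 4 2 1])
step 1 (fire a3): [2 4 5 2 1]
step 2 (fire a3): [0 4 6 2 1]
step 3 (fire a3): [0 4 6 2 1]
step 4 (fire a3): [0 4 6 2 1]

0 4 6 2 1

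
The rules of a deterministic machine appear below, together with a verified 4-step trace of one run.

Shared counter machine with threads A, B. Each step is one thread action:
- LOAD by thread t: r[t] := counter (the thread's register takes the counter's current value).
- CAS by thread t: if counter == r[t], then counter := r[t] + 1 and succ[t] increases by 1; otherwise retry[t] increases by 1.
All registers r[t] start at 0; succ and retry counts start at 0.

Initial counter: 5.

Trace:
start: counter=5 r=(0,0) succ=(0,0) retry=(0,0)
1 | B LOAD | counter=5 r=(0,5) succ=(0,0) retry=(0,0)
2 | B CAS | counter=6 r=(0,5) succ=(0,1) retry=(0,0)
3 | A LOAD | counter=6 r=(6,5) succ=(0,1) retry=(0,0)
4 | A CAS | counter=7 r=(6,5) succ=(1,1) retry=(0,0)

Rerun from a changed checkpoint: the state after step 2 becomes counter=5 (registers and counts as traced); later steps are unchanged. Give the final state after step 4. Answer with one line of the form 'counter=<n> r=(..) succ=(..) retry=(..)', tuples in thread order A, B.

counter=6 r=(5,5) succ=(1,1) retry=(0,0)

state after step 2 := counter=5 r=(0,5) succ=(0,1) retry=(0,0)
3 | A LOAD | counter=5 r=(5,5) succ=(0,1) retry=(0,0)
4 | A CAS | counter=6 r=(5,5) succ=(1,1) retry=(0,0)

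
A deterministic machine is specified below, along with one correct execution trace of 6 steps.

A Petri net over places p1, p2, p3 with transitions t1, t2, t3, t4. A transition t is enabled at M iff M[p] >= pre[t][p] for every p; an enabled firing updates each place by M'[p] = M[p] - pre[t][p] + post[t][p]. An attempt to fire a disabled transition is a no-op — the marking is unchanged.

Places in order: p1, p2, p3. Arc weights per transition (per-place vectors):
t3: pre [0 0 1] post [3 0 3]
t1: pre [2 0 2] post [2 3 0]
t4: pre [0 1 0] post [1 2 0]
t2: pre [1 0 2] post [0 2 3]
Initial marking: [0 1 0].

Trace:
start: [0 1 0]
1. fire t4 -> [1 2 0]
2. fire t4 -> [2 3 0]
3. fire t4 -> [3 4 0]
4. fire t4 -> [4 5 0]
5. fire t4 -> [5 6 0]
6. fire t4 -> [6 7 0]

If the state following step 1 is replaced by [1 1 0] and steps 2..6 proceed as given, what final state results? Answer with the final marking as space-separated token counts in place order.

6 6 0

state after step 1 := [1 1 0]
2. fire t4 -> [2 2 0]
3. fire t4 -> [3 3 0]
4. fire t4 -> [4 4 0]
5. fire t4 -> [5 5 0]
6. fire t4 -> [6 6 0]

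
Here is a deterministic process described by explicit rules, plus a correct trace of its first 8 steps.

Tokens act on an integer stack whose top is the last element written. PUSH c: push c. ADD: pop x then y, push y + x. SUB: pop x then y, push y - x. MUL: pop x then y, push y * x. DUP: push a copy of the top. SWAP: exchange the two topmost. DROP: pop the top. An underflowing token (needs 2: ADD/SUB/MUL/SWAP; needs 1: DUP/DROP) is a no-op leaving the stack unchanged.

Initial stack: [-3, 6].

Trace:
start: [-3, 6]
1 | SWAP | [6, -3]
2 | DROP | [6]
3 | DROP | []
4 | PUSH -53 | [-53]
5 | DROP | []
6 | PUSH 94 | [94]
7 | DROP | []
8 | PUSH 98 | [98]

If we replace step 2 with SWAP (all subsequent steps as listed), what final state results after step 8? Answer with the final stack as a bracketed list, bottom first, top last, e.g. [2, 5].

(re-executing from step 2 with the substitution; state before step 2: [6, -3])
2 | SWAP | [-3, 6]
3 | DROP | [-3]
4 | PUSH -53 | [-3, -53]
5 | DROP | [-3]
6 | PUSH 94 | [-3, 94]
7 | DROP | [-3]
8 | PUSH 98 | [-3, 98]

[-3, 98]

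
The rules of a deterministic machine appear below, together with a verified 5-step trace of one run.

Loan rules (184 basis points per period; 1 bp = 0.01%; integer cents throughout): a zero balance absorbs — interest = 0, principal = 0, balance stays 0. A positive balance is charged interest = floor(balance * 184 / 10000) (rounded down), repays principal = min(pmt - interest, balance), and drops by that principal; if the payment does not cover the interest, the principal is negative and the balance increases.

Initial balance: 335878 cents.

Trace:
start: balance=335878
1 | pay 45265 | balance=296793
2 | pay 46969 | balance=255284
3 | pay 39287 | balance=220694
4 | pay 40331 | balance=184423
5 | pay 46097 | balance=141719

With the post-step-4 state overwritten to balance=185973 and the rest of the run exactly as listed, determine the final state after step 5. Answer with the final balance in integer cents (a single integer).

143297

state after step 4 := balance=185973
5 | pay 46097 | balance=143297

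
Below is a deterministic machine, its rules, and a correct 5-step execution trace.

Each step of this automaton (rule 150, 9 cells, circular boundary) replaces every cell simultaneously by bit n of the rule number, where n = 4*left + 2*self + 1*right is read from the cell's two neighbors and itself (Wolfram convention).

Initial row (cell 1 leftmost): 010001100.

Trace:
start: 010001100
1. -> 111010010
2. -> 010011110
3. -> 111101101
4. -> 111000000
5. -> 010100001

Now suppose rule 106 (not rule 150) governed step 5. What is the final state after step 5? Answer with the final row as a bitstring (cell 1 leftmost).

(re-executing step 5 under rule 106; state before step 5: 111000000)
5. -> 101000001

101000001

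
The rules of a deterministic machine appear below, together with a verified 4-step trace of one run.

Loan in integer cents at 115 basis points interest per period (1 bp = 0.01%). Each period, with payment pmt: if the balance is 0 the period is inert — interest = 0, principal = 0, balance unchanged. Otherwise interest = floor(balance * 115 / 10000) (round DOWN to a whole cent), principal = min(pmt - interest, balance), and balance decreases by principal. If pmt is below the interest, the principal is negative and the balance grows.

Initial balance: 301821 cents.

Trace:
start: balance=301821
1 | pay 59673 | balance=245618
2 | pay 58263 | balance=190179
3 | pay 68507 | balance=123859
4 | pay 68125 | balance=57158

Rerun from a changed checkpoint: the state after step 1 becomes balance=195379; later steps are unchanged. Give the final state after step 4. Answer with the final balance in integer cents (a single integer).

5165

state after step 1 := balance=195379
2 | pay 58263 | balance=139362
3 | pay 68507 | balance=72457
4 | pay 68125 | balance=5165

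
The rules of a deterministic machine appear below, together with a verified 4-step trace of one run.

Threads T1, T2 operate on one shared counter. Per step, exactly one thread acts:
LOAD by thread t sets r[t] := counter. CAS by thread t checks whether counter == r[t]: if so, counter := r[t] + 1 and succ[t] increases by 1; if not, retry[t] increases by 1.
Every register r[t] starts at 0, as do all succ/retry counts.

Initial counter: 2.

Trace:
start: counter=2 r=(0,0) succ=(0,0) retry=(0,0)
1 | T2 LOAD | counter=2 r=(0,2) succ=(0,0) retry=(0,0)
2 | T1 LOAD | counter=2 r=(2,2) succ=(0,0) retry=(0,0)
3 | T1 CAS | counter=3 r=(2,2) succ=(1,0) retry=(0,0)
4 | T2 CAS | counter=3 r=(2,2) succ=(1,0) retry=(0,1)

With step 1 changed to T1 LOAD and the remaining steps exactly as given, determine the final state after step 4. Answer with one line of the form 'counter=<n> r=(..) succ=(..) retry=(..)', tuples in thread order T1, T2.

(re-executing from step 1 with the substitution; state before step 1: counter=2 r=(0,0) succ=(0,0) retry=(0,0))
1 | T1 LOAD | counter=2 r=(2,0) succ=(0,0) retry=(0,0)
2 | T1 LOAD | counter=2 r=(2,0) succ=(0,0) retry=(0,0)
3 | T1 CAS | counter=3 r=(2,0) succ=(1,0) retry=(0,0)
4 | T2 CAS | counter=3 r=(2,0) succ=(1,0) retry=(0,1)

counter=3 r=(2,0) succ=(1,0) retry=(0,1)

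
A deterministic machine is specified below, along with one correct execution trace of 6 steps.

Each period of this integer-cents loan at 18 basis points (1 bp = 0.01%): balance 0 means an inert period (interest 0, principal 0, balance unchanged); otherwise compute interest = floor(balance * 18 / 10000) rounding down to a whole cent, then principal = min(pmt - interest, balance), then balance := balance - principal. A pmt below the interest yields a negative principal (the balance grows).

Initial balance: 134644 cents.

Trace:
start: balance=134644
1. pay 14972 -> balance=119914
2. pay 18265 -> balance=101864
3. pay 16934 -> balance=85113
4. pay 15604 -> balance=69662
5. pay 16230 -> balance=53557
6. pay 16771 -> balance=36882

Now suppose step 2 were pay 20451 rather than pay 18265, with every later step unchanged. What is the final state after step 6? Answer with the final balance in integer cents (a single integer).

(re-executing from step 2 with the substitution; state before step 2: balance=119914)
2. pay 20451 -> balance=99678
3. pay 16934 -> balance=82923
4. pay 15604 -> balance=67468
5. pay 16230 -> balance=51359
6. pay 16771 -> balance=34680

34680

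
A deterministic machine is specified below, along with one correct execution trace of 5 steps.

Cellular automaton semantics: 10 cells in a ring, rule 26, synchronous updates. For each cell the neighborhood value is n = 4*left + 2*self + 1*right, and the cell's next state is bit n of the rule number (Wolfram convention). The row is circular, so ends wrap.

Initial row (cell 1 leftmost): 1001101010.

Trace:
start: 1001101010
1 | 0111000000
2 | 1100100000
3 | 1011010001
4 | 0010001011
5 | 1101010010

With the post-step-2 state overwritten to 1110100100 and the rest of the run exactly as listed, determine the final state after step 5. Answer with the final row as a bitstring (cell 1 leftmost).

1011101101

state after step 2 := 1110100100
3 | 1000011011
4 | 0100110010
5 | 1011101101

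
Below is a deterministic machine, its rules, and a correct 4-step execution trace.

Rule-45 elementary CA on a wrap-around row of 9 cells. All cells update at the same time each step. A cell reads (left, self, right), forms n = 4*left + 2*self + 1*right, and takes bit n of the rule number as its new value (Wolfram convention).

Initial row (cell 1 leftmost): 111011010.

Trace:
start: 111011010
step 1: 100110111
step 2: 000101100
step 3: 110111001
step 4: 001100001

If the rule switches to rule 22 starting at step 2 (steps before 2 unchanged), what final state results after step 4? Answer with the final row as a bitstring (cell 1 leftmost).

(re-executing steps 2..4 under rule 22; state before step 2: 100110111)
step 2: 011000000
step 3: 100100000
step 4: 111110001

111110001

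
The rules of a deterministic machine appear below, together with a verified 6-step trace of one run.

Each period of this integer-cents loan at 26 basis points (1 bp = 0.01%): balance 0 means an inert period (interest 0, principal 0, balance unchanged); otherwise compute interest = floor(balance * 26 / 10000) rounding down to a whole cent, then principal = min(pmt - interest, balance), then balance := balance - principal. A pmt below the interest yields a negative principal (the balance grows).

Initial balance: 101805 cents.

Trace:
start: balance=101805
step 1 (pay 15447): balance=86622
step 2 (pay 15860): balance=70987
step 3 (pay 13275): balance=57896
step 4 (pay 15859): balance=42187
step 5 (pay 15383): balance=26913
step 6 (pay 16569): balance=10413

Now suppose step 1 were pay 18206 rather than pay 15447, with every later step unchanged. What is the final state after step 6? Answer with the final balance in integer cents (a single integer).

(re-executing from step 1 with the substitution; state before step 1: balance=101805)
step 1 (pay 18206): balance=83863
step 2 (pay 15860): balance=68221
step 3 (pay 13275): balance=55123
step 4 (pay 15859): balance=39407
step 5 (pay 15383): balance=24126
step 6 (pay 16569): balance=7619

7619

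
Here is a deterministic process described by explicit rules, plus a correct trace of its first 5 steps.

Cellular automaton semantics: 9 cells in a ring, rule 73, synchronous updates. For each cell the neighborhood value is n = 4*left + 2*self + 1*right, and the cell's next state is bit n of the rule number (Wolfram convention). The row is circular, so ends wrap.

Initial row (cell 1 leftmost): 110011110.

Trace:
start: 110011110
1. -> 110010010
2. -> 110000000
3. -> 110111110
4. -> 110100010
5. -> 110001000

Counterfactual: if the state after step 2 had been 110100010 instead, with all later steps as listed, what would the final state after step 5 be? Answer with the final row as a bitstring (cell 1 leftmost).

state after step 2 := 110100010
3. -> 110001000
4. -> 110100010
5. -> 110001000

110001000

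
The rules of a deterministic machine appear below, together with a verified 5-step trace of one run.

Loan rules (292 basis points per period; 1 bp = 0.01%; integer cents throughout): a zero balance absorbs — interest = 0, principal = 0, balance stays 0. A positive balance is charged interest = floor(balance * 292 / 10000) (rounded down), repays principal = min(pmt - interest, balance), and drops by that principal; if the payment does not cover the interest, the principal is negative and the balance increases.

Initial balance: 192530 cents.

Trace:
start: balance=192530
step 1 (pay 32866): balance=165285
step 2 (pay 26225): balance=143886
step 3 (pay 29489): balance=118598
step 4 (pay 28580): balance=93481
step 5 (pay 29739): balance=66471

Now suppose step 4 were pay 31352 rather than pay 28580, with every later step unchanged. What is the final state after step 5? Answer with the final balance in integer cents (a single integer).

(re-executing from step 4 with the substitution; state before step 4: balance=118598)
step 4 (pay 31352): balance=90709
step 5 (pay 29739): balance=63618

63618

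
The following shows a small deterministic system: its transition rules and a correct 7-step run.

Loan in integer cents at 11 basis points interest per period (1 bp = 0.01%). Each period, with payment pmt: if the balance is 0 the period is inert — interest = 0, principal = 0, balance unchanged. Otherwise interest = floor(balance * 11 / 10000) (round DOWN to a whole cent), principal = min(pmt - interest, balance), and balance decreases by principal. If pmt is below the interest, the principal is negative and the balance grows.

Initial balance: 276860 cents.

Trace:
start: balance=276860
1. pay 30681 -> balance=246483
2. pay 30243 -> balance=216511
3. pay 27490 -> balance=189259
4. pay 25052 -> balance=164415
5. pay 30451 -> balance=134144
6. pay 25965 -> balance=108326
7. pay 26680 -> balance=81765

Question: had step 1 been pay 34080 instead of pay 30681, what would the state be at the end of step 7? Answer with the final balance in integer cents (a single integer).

78343

(re-executing from step 1 with the substitution; state before step 1: balance=276860)
1. pay 34080 -> balance=243084
2. pay 30243 -> balance=213108
3. pay 27490 -> balance=185852
4. pay 25052 -> balance=161004
5. pay 30451 -> balance=130730
6. pay 25965 -> balance=104908
7. pay 26680 -> balance=78343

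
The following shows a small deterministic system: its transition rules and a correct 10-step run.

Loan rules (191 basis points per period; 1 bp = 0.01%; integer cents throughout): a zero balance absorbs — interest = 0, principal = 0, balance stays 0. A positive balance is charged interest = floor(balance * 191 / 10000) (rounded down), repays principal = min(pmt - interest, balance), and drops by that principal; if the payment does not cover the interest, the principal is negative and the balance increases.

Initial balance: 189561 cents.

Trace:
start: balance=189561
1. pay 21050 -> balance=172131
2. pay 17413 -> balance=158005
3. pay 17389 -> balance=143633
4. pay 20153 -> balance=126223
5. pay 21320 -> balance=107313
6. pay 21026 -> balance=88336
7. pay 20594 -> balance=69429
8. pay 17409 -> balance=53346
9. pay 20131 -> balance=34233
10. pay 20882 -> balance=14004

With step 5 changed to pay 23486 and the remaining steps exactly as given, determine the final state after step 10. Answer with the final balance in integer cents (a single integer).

11625

(re-executing from step 5 with the substitution; state before step 5: balance=126223)
5. pay 23486 -> balance=105147
6. pay 21026 -> balance=86129
7. pay 20594 -> balance=67180
8. pay 17409 -> balance=51054
9. pay 20131 -> balance=31898
10. pay 20882 -> balance=11625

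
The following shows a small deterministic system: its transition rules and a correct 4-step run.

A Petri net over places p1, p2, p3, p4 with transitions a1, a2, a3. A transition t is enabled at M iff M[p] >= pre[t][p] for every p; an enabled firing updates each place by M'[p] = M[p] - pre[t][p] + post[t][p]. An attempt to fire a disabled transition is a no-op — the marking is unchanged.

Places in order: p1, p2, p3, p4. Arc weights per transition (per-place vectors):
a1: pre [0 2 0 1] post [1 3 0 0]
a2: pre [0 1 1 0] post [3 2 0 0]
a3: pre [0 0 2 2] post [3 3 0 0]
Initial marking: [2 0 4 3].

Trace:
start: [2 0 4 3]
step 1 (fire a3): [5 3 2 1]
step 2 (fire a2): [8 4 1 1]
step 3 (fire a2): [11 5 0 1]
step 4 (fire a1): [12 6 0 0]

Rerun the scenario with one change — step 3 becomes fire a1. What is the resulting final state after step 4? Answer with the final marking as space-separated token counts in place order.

(re-executing from step 3 with the substitution; state before step 3: [8 4 1 1])
step 3 (fire a1): [9 5 1 0]
step 4 (fire a1): [9 5 1 0]

9 5 1 0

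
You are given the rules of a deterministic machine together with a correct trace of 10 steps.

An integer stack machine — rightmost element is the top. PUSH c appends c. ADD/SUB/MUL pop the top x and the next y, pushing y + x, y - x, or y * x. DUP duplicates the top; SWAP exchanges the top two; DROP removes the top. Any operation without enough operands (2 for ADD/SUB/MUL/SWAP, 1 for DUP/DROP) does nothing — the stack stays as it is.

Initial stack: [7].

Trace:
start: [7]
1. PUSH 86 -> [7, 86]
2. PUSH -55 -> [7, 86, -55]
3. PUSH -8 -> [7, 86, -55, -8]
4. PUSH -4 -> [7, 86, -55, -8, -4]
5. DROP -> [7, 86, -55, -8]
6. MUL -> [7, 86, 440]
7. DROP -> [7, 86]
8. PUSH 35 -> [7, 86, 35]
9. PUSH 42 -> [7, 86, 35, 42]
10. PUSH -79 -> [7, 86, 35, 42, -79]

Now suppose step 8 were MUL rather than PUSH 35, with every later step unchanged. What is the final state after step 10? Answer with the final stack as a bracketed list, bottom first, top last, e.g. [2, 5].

[602, 42, -79]

(re-executing from step 8 with the substitution; state before step 8: [7, 86])
8. MUL -> [602]
9. PUSH 42 -> [602, 42]
10. PUSH -79 -> [602, 42, -79]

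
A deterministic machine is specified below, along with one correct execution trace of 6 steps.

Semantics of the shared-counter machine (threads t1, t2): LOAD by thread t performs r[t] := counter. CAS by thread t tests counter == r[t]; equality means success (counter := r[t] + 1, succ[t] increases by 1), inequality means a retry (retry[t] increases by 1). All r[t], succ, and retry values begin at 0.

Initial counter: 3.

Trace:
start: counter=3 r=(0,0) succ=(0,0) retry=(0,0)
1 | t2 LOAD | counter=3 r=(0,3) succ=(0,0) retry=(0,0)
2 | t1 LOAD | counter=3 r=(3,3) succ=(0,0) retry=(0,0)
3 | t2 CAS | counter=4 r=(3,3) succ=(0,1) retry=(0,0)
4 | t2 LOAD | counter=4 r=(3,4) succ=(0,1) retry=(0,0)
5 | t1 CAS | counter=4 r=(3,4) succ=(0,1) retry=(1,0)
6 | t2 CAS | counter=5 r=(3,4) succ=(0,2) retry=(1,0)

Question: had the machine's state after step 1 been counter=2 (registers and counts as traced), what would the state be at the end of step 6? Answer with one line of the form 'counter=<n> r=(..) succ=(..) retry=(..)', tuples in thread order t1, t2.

state after step 1 := counter=2 r=(0,3) succ=(0,0) retry=(0,0)
2 | t1 LOAD | counter=2 r=(2,3) succ=(0,0) retry=(0,0)
3 | t2 CAS | counter=2 r=(2,3) succ=(0,0) retry=(0,1)
4 | t2 LOAD | counter=2 r=(2,2) succ=(0,0) retry=(0,1)
5 | t1 CAS | counter=3 r=(2,2) succ=(1,0) retry=(0,1)
6 | t2 CAS | counter=3 r=(2,2) succ=(1,0) retry=(0,2)

counter=3 r=(2,2) succ=(1,0) retry=(0,2)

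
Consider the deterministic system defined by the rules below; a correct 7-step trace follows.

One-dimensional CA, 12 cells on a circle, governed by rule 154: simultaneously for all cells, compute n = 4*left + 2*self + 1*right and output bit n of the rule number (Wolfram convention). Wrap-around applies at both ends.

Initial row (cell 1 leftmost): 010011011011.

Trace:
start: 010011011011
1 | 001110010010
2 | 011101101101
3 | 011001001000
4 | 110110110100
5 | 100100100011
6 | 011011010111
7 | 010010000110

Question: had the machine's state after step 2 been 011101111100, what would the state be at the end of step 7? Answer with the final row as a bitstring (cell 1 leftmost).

011110101110

state after step 2 := 011101111100
3 | 111001111010
4 | 110111110000
5 | 100111101001
6 | 011111000111
7 | 011110101110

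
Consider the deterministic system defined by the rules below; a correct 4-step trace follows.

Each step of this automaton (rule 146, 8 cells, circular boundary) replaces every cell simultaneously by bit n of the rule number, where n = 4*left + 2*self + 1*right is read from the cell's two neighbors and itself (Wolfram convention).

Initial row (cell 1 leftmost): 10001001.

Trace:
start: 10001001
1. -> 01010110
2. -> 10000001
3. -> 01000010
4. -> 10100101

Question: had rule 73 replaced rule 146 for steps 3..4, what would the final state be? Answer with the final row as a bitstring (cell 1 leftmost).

10100101

(re-executing steps 3..4 under rule 73; state before step 3: 10000001)
3. -> 10111101
4. -> 10100101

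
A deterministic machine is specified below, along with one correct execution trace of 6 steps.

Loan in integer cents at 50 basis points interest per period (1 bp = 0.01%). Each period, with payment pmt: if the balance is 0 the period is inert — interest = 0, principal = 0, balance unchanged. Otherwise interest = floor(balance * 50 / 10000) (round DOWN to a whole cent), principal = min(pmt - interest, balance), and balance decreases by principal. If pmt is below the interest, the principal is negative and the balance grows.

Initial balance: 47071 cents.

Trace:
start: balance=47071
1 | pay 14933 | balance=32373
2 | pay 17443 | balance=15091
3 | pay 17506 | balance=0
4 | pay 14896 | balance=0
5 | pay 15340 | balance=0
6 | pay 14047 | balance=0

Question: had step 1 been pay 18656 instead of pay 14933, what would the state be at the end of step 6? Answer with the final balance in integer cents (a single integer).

(re-executing from step 1 with the substitution; state before step 1: balance=47071)
1 | pay 18656 | balance=28650
2 | pay 17443 | balance=11350
3 | pay 17506 | balance=0
4 | pay 14896 | balance=0
5 | pay 15340 | balance=0
6 | pay 14047 | balance=0

0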